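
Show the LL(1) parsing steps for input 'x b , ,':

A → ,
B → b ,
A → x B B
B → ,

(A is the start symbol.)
LL(1) parsing maintains a stack (initially the start symbol over $) and the input. At each step: if the stack top is a terminal, match it against the current input token; if it is a non-terminal N, replace it with the RHS of M[N, lookahead] (the unique production whose predict set contains the lookahead).

Stack is shown with the top on the left.

Stack    Input      Action
--------------------------
A $      x b , , $  output A → x B B
x B B $  x b , , $  match 'x'
B B $    b , , $    output B → b ,
b , B $  b , , $    match 'b'
, B $    , , $      match ','
B $      , $        output B → ,
, $      , $        match ','
$        $          accept

The string is accepted.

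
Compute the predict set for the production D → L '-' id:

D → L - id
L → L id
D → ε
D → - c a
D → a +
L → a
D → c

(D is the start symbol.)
{ 'a' }

PREDICT(D → L '-' id) = (FIRST(RHS) \ {ε}) ∪ (FOLLOW(D) if ε ∈ FIRST(RHS), i.e. RHS ⇒* ε)
FIRST(L) = { 'a' }
FIRST(L '-' id) = { 'a' }
ε ∉ FIRST(L '-' id), so FOLLOW(D) is not added.
PREDICT(D → L '-' id) = { 'a' }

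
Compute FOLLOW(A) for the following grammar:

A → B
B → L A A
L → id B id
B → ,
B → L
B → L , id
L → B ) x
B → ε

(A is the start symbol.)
{ $, ')', ',', 'id' }

To compute FOLLOW(A), find every occurrence of A on a right-hand side N → α A β: add FIRST(β) \ {ε}, and if β is empty or nullable also add FOLLOW(N). Iterate to a fixed point.

A is the start symbol, so $ ∈ FOLLOW(A).
In B → L A A: A is followed by A, add FIRST(A) \ {ε} = { ')', ',', 'id' }
  A is nullable, so also add FOLLOW(B)
In B → L A A: A is at the end, add FOLLOW(B)

The FOLLOW sets referred to above (computed the same way, to a fixed point):
  FOLLOW(B) = { $, ')', ',', 'id' }

Taking the union: FOLLOW(A) = { $, ')', ',', 'id' }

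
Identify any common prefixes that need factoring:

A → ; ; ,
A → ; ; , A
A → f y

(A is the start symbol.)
Yes, A has productions with common prefix '; ; ,'

Left-factoring is needed when two productions for the same non-terminal
share a common prefix on the right-hand side.

Productions for A:
  A → ; ; ,
  A → ; ; , A
  A → f y

Found common prefix '; ; ,' in productions for A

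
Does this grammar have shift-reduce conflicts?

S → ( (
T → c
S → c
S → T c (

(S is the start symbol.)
A shift-reduce conflict occurs when an LR(0) state has both:
  - a complete (reduce) item [A → α .] (dot at the end), and
  - a shift item [B → β . c γ] (dot before a terminal).

Augment with S' → S and build the canonical LR(0) collection (I0 = CLOSURE({[S' → . S]}), then GOTO on every symbol after a dot until no new states appear). It has 8 states:
  I0: { [S → . ( (], [S → . T c (], [S → . c], [S' → . S], [T → . c] }  — shift
  I1: { [S → ( . (] }  — shift
  I2: { [S' → S .] }  — accept
  I3: { [S → T . c (] }  — shift
  I4: { [S → c .], [T → c .] }  — 2 reduces
  I5: { [S → T c . (] }  — shift
  I6: { [S → T c ( .] }  — reduce
  I7: { [S → ( ( .] }  — reduce

No state contains both a complete item and a shift item.

Answer: No shift-reduce conflicts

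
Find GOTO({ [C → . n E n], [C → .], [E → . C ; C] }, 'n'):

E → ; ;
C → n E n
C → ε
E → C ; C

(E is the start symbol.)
{ [C → . n E n], [C → .], [C → n . E n], [E → . ; ;], [E → . C ; C] }

GOTO(I, 'n') = CLOSURE({ [A → αX.β] : [A → α.Xβ] ∈ I, X = 'n' })

Items with dot before 'n', with the dot advanced:
  [C → . n E n] → [C → n . E n]
Closure of the advanced items:
  [C → n . E n] has the dot before E: add [E → . ; ;], [E → . C ; C]
  [E → . C ; C] has the dot before C: add [C → . n E n], [C → .]

GOTO = { [C → . n E n], [C → .], [C → n . E n], [E → . ; ;], [E → . C ; C] }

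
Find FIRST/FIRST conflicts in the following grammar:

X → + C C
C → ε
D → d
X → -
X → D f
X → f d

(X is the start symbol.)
FIRST sets of the non-terminals at (or reachable through a nullable prefix from) the front of some alternative:
  FIRST(D) = { 'd' }

Productions for X:
  X → + C C: FIRST = { '+' }
  X → -: FIRST = { '-' }
  X → D f: FIRST = { 'd' }
  X → f d: FIRST = { 'f' }
C, D have only one production, so no FIRST/FIRST conflict is possible there.

All alternatives of each non-terminal have pairwise disjoint FIRST sets.

Answer: No FIRST/FIRST conflicts.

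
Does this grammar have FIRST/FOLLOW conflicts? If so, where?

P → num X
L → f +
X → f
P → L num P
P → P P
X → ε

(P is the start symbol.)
A FIRST/FOLLOW conflict occurs when a non-terminal N has a nullable alternative N → β (β ⇒* ε) and another alternative N → α with FIRST(α) ∩ FOLLOW(N) ≠ ∅: on such a lookahead the parser cannot decide between expanding α and letting N vanish via β.

Nullable non-terminals: X.

X: nullable alternative(s) X → ε; FOLLOW(X) = { $, 'f', 'num' }
  X → f: FIRST \ {ε} = { 'f' } — overlaps FOLLOW(X) on { 'f' }: CONFLICT
  X → ε: FIRST \ {ε} = { } — this is the only nullable alternative, skip

L, P have no nullable alternative, so no FIRST/FOLLOW check is needed there.

So the grammar has 1 FIRST/FOLLOW conflict (marked CONFLICT above).

Answer: Yes. X → f with FOLLOW(X) on { 'f' }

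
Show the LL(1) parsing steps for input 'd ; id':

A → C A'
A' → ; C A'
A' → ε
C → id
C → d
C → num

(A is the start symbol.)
LL(1) parsing maintains a stack (initially the start symbol over $) and the input. At each step: if the stack top is a terminal, match it against the current input token; if it is a non-terminal N, replace it with the RHS of M[N, lookahead] (the unique production whose predict set contains the lookahead).

Stack is shown with the top on the left.

Stack     Input     Action
--------------------------
A $       d ; id $  output A → C A'
C A' $    d ; id $  output C → d
d A' $    d ; id $  match 'd'
A' $      ; id $    output A' → ; C A'
; C A' $  ; id $    match ';'
C A' $    id $      output C → id
id A' $   id $      match 'id'
A' $      $         output A' → ε
$         $         accept

The string is accepted.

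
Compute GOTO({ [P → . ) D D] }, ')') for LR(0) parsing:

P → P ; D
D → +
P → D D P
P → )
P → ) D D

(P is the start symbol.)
{ [D → . +], [P → ) . D D] }

GOTO(I, ')') = CLOSURE({ [A → αX.β] : [A → α.Xβ] ∈ I, X = ')' })

Items with dot before ')', with the dot advanced:
  [P → . ) D D] → [P → ) . D D]
Closure of the advanced items:
  [P → ) . D D] has the dot before D: add [D → . +]

GOTO = { [D → . +], [P → ) . D D] }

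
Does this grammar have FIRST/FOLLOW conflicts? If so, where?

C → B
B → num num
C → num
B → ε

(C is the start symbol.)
No FIRST/FOLLOW conflicts.

Nullable non-terminals: B, C.
FIRST sets used below: FIRST(B) = { 'num', ε }

B: nullable alternative(s) B → ε; FOLLOW(B) = { $ }
  B → num num: FIRST \ {ε} = { 'num' } — disjoint from FOLLOW(B)
  B → ε: FIRST \ {ε} = { } — this is the only nullable alternative, skip

C: nullable alternative(s) C → B; FOLLOW(C) = { $ }
  C → B: FIRST \ {ε} = { 'num' } — this is the only nullable alternative, skip
  C → num: FIRST \ {ε} = { 'num' } — disjoint from FOLLOW(C)

No FIRST/FOLLOW conflicts found.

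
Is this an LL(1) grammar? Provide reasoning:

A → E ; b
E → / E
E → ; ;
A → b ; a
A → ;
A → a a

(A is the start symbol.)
No. Predict set conflict for A: { ';' }

Relevant sets:
  FIRST(E) = { '/', ';' }

For A:
  PREDICT(A → E ';' b) = { '/', ';' }
  PREDICT(A → b ';' a) = { 'b' }
  PREDICT(A → ';') = { ';' }
  PREDICT(A → a a) = { 'a' }
For E:
  PREDICT(E → '/' E) = { '/' }
  PREDICT(E → ';' ';') = { ';' }

Conflict found: Predict set conflict for A: { ';' }
The grammar is NOT LL(1).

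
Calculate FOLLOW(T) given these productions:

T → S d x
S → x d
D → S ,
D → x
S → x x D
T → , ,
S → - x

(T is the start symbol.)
To compute FOLLOW(T), find every occurrence of T on a right-hand side N → α T β: add FIRST(β) \ {ε}, and if β is empty or nullable also add FOLLOW(N). Iterate to a fixed point.

T is the start symbol, so $ ∈ FOLLOW(T).
T does not occur on any right-hand side.

Taking the union: FOLLOW(T) = { $ }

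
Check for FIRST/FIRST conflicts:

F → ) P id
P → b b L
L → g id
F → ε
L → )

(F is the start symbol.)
No FIRST/FIRST conflicts.

Productions for F:
  F → ) P id: FIRST = { ')' }
  F → ε: FIRST = { ε }
Productions for L:
  L → g id: FIRST = { 'g' }
  L → ): FIRST = { ')' }
P has only one production, so no FIRST/FIRST conflict is possible there.

All alternatives of each non-terminal have pairwise disjoint FIRST sets.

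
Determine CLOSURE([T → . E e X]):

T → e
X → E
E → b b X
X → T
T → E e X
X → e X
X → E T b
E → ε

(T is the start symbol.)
{ [E → . b b X], [E → .], [T → . E e X] }

Start with: [T → . E e X]
  [T → . E e X] has the dot before E: add [E → . b b X], [E → .]
No further items can be added.

CLOSURE = { [E → . b b X], [E → .], [T → . E e X] }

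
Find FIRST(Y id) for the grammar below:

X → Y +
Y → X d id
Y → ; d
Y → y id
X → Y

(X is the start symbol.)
FIRST sets of the non-terminals involved (from the grammar, by fixed-point iteration):
  FIRST(Y) = { ';', 'y' }

To compute FIRST(Y id), process the symbols left to right:
Symbol Y is a non-terminal. Add FIRST(Y) \ {ε} = { ';', 'y' }
Y is not nullable (ε ∉ FIRST(Y)), so stop here.
FIRST(Y id) = { ';', 'y' }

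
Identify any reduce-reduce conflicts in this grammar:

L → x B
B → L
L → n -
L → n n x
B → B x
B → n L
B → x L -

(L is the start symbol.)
A reduce-reduce conflict occurs when an LR(0) state has two complete items [A → α .] and [B → β .] — both call for a reduction, and with no lookahead the parser cannot choose between them.

Augment with L' → L and build the canonical LR(0) collection (I0 = CLOSURE({[L' → . L]}), then GOTO on every symbol after a dot until no new states appear). It has 16 states:
  I0: { [L → . n -], [L → . n n x], [L → . x B], [L' → . L] }  — shift
  I1: { [L' → L .] }  — accept
  I2: { [L → n . -], [L → n . n x] }  — shift
  I3: { [B → . B x], [B → . L], [B → . n L], [B → . x L -], [L → . n -], [L → . n n x], [L → . x B], [L → x . B] }  — shift
  I4: { [B → B . x], [L → x B .] }  — shift, reduce
  I5: { [B → L .] }  — reduce
  I6: { [B → n . L], [L → . n -], [L → . n n x], [L → . x B], [L → n . -], [L → n . n x] }  — shift
  I7: { [B → . B x], [B → . L], [B → . n L], [B → . x L -], [B → x . L -], [L → . n -], [L → . n n x], [L → . x B], [L → x . B] }  — shift
  I8: { [B → L .], [B → x L . -] }  — shift, reduce
  I9: { [B → x L - .] }  — reduce
  I10: { [L → n - .] }  — reduce
  I11: { [B → n L .] }  — reduce
  I12: { [L → n . -], [L → n . n x], [L → n n . x] }  — shift
  I13: { [L → n n . x] }  — shift
  I14: { [L → n n x .] }  — reduce
  I15: { [B → B x .] }  — reduce

No state contains more than one complete item.

Answer: No reduce-reduce conflicts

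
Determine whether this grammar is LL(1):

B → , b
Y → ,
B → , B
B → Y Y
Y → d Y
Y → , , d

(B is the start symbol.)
No. Predict set conflict for B: { ',' }

Relevant sets:
  FIRST(Y) = { ',', 'd' }

For B:
  PREDICT(B → ',' b) = { ',' }
  PREDICT(B → ',' B) = { ',' }
  PREDICT(B → Y Y) = { ',', 'd' }
For Y:
  PREDICT(Y → ',') = { ',' }
  PREDICT(Y → d Y) = { 'd' }
  PREDICT(Y → ',' ',' d) = { ',' }

Conflict found: Predict set conflict for B: { ',' }
The grammar is NOT LL(1).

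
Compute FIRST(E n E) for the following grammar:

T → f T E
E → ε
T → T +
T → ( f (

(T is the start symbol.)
FIRST sets of the non-terminals involved (from the grammar, by fixed-point iteration):
  FIRST(E) = { ε }

To compute FIRST(E n E), process the symbols left to right:
Symbol E is a non-terminal. Add FIRST(E) \ {ε} = { }
E is nullable (ε ∈ FIRST(E)), continue to the next symbol.
Symbol n is a terminal. Add 'n' and stop.
FIRST(E n E) = { 'n' }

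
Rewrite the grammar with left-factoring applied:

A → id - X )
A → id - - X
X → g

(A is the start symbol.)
Left-factoring transforms A → αβ₁ | αβ₂ into A → αA' and A' → β₁ | β₂
(α is the longest common prefix among the alternatives). Repeat until
no nonterminal has two alternatives with a common prefix.

Round 1: A has alternatives sharing prefix 'id -'. Introduce A': A → id - A'
  Add: A' → X )
  Add: A' → - X

No remaining common prefixes — done.

Resulting grammar:
A → id - A'
A' → X )
A' → - X
X → g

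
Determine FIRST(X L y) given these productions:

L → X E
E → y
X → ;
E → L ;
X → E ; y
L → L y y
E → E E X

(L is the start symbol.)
{ ';', 'y' }

FIRST sets of the non-terminals involved (from the grammar, by fixed-point iteration):
  FIRST(X) = { ';', 'y' }

To compute FIRST(X L y), process the symbols left to right:
Symbol X is a non-terminal. Add FIRST(X) \ {ε} = { ';', 'y' }
X is not nullable (ε ∉ FIRST(X)), so stop here.
FIRST(X L y) = { ';', 'y' }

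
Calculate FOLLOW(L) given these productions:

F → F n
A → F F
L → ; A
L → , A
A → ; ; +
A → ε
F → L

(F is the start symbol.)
{ $, ',', ';', 'n' }

To compute FOLLOW(L), find every occurrence of L on a right-hand side N → α L β: add FIRST(β) \ {ε}, and if β is empty or nullable also add FOLLOW(N). Iterate to a fixed point.

In F → L: L is at the end, add FOLLOW(F)

The FOLLOW sets referred to above (computed the same way, to a fixed point):
  FOLLOW(F) = { $, ',', ';', 'n' }

Taking the union: FOLLOW(L) = { $, ',', ';', 'n' }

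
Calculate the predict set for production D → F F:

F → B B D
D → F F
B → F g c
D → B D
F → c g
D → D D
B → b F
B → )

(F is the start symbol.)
{ ')', 'b', 'c' }

PREDICT(D → F F) = (FIRST(RHS) \ {ε}) ∪ (FOLLOW(D) if ε ∈ FIRST(RHS), i.e. RHS ⇒* ε)
FIRST(F) = { ')', 'b', 'c' }
FIRST(F F) = { ')', 'b', 'c' }
ε ∉ FIRST(F F), so FOLLOW(D) is not added.
PREDICT(D → F F) = { ')', 'b', 'c' }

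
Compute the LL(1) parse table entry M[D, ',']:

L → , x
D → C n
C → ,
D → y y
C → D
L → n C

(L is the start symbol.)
D → C n

To find M[D, ','], we find productions for D where ',' is in the predict set (PREDICT(N → α) = (FIRST(α) \ {ε}) ∪ (FOLLOW(N) if α ⇒* ε)).

Relevant sets:
  FIRST(C) = { ',', 'y' }

D → C n: PREDICT = { ',', 'y' }
  ',' is in predict set, so this production goes in M[D, ',']
D → y y: PREDICT = { 'y' }

M[D, ','] = D → C n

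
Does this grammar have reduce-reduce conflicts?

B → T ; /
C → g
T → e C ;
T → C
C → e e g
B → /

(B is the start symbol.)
A reduce-reduce conflict occurs when an LR(0) state has two complete items [A → α .] and [B → β .] — both call for a reduction, and with no lookahead the parser cannot choose between them.

Augment with B' → B and build the canonical LR(0) collection (I0 = CLOSURE({[B' → . B]}), then GOTO on every symbol after a dot until no new states appear). It has 14 states:
  I0: { [B → . /], [B → . T ; /], [B' → . B], [C → . e e g], [C → . g], [T → . C], [T → . e C ;] }  — shift
  I1: { [B → / .] }  — reduce
  I2: { [B' → B .] }  — accept
  I3: { [T → C .] }  — reduce
  I4: { [B → T . ; /] }  — shift
  I5: { [C → . e e g], [C → . g], [C → e . e g], [T → e . C ;] }  — shift
  I6: { [C → g .] }  — reduce
  I7: { [T → e C . ;] }  — shift
  I8: { [C → e . e g], [C → e e . g] }  — shift
  I9: { [C → e e . g] }  — shift
  I10: { [C → e e g .] }  — reduce
  I11: { [T → e C ; .] }  — reduce
  I12: { [B → T ; . /] }  — shift
  I13: { [B → T ; / .] }  — reduce

No state contains more than one complete item.

Answer: No reduce-reduce conflicts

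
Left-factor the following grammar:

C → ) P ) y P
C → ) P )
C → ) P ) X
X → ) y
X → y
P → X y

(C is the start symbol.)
C → ) P ) C'
C' → y P
C' → ε
C' → X
X → ) y
X → y
P → X y

Left-factoring transforms A → αβ₁ | αβ₂ into A → αA' and A' → β₁ | β₂
(α is the longest common prefix among the alternatives). Repeat until
no nonterminal has two alternatives with a common prefix.

Round 1: C has alternatives sharing prefix ') P )'. Introduce C': C → ) P ) C'
  Add: C' → y P
  Add: C' → ε
  Add: C' → X

No remaining common prefixes — done.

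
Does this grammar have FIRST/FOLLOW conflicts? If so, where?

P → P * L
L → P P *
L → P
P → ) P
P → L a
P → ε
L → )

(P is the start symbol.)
Nullable non-terminals: L, P.
FIRST sets used below: FIRST(P) = { ')', '*', 'a', ε }, FIRST(L) = { ')', '*', 'a', ε }

L: nullable alternative(s) L → P; FOLLOW(L) = { $, ')', '*', 'a' }
  L → P P *: FIRST \ {ε} = { ')', '*', 'a' } — overlaps FOLLOW(L) on { ')', '*', 'a' }: CONFLICT
  L → P: FIRST \ {ε} = { ')', '*', 'a' } — this is the only nullable alternative, skip
  L → ): FIRST \ {ε} = { ')' } — overlaps FOLLOW(L) on { ')' }: CONFLICT

P: nullable alternative(s) P → ε; FOLLOW(P) = { $, ')', '*', 'a' }
  P → P * L: FIRST \ {ε} = { ')', '*', 'a' } — overlaps FOLLOW(P) on { ')', '*', 'a' }: CONFLICT
  P → ) P: FIRST \ {ε} = { ')' } — overlaps FOLLOW(P) on { ')' }: CONFLICT
  P → L a: FIRST \ {ε} = { ')', '*', 'a' } — overlaps FOLLOW(P) on { ')', '*', 'a' }: CONFLICT
  P → ε: FIRST \ {ε} = { } — this is the only nullable alternative, skip

So the grammar has 5 FIRST/FOLLOW conflicts (marked CONFLICT above).

Answer: Yes. P → P '*' L with FOLLOW(P) on { ')', '*', 'a' }; P → ')' P with FOLLOW(P) on { ')' }; P → L a with FOLLOW(P) on { ')', '*', 'a' }; L → P P '*' with FOLLOW(L) on { ')', '*', 'a' }; L → ')' with FOLLOW(L) on { ')' }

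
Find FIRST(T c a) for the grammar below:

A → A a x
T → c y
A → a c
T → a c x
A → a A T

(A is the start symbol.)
{ 'a', 'c' }

FIRST sets of the non-terminals involved (from the grammar, by fixed-point iteration):
  FIRST(T) = { 'a', 'c' }

To compute FIRST(T c a), process the symbols left to right:
Symbol T is a non-terminal. Add FIRST(T) \ {ε} = { 'a', 'c' }
T is not nullable (ε ∉ FIRST(T)), so stop here.
FIRST(T c a) = { 'a', 'c' }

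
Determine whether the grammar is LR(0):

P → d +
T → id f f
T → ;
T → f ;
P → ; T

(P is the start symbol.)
Yes, the grammar is LR(0)

Augment with P' → P and build the canonical LR(0) collection (I0 = CLOSURE({[P' → . P]}), then GOTO on every symbol after a dot until no new states appear). It has 12 states:
  I0: { [P → . ; T], [P → . d +], [P' → . P] }  — shift
  I1: { [P → ; . T], [T → . ;], [T → . f ;], [T → . id f f] }  — shift
  I2: { [P' → P .] }  — accept
  I3: { [P → d . +] }  — shift
  I4: { [P → d + .] }  — reduce
  I5: { [T → ; .] }  — reduce
  I6: { [P → ; T .] }  — reduce
  I7: { [T → f . ;] }  — shift
  I8: { [T → id . f f] }  — shift
  I9: { [T → id f . f] }  — shift
  I10: { [T → id f f .] }  — reduce
  I11: { [T → f ; .] }  — reduce

Every state is either a pure shift/goto state or contains exactly one complete item and nothing to shift — no conflicts. The grammar is LR(0).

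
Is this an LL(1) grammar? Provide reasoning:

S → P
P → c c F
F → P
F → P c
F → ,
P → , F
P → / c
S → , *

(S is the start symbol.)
No. Predict set conflict for S: { ',' }

A grammar is LL(1) if for each non-terminal N with multiple productions, the predict sets of those productions are pairwise disjoint, where PREDICT(N → α) = (FIRST(α) \ {ε}) ∪ (FOLLOW(N) if α ⇒* ε).

Relevant sets:
  FIRST(P) = { ',', '/', 'c' }

For S:
  PREDICT(S → P) = { ',', '/', 'c' }
  PREDICT(S → ',' '*') = { ',' }
For P:
  PREDICT(P → c c F) = { 'c' }
  PREDICT(P → ',' F) = { ',' }
  PREDICT(P → '/' c) = { '/' }
For F:
  PREDICT(F → P) = { ',', '/', 'c' }
  PREDICT(F → P c) = { ',', '/', 'c' }
  PREDICT(F → ',') = { ',' }

Conflict found: Predict set conflict for S: { ',' }
The grammar is NOT LL(1).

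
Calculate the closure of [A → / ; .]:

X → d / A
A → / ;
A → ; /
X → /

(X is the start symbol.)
Start with: [A → / ; .]
The dot is at the end, so nothing is added.

CLOSURE = { [A → / ; .] }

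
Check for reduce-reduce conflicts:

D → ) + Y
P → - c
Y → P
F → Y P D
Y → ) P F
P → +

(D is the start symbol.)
A reduce-reduce conflict occurs when an LR(0) state has two complete items [A → α .] and [B → β .] — both call for a reduction, and with no lookahead the parser cannot choose between them.

Augment with D' → D and build the canonical LR(0) collection (I0 = CLOSURE({[D' → . D]}), then GOTO on every symbol after a dot until no new states appear). It has 15 states:
  I0: { [D → . ) + Y], [D' → . D] }  — shift
  I1: { [D → ) . + Y] }  — shift
  I2: { [D' → D .] }  — accept
  I3: { [D → ) + . Y], [P → . +], [P → . - c], [Y → . ) P F], [Y → . P] }  — shift
  I4: { [P → . +], [P → . - c], [Y → ) . P F] }  — shift
  I5: { [P → + .] }  — reduce
  I6: { [P → - . c] }  — shift
  I7: { [Y → P .] }  — reduce
  I8: { [D → ) + Y .] }  — reduce
  I9: { [P → - c .] }  — reduce
  I10: { [F → . Y P D], [P → . +], [P → . - c], [Y → ) P . F], [Y → . ) P F], [Y → . P] }  — shift
  I11: { [Y → ) P F .] }  — reduce
  I12: { [F → Y . P D], [P → . +], [P → . - c] }  — shift
  I13: { [D → . ) + Y], [F → Y P . D] }  — shift
  I14: { [F → Y P D .] }  — reduce

No state contains more than one complete item.

Answer: No reduce-reduce conflicts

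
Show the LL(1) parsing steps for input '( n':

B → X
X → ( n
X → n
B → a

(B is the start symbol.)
Stack is shown with the top on the left.

Stack  Input  Action
--------------------
B $    ( n $  output B → X
X $    ( n $  output X → ( n
( n $  ( n $  match '('
n $    n $    match 'n'
$      $      accept

The string is accepted.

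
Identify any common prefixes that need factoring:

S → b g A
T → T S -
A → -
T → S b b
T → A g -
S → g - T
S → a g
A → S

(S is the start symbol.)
No, left-factoring is not needed

Left-factoring is needed when two productions for the same non-terminal
share a common prefix on the right-hand side.

Productions for S:
  S → b g A
  S → g - T
  S → a g
Productions for T:
  T → T S -
  T → S b b
  T → A g -
Productions for A:
  A → -
  A → S

No common prefixes found.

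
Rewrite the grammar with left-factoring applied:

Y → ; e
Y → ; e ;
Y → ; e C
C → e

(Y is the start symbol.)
Y → ; e Y'
Y' → ε
Y' → ;
Y' → C
C → e

Left-factoring transforms A → αβ₁ | αβ₂ into A → αA' and A' → β₁ | β₂
(α is the longest common prefix among the alternatives). Repeat until
no nonterminal has two alternatives with a common prefix.

Round 1: Y has alternatives sharing prefix '; e'. Introduce Y': Y → ; e Y'
  Add: Y' → ε
  Add: Y' → ;
  Add: Y' → C

No remaining common prefixes — done.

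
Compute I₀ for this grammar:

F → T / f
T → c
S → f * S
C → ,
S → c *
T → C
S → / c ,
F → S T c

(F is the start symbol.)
First, augment the grammar with F' → F
I₀ = CLOSURE({ [F' → . F] }):
  [F' → . F] has the dot before F: add [F → . T / f], [F → . S T c]
  [F → . T / f] has the dot before T: add [T → . c], [T → . C]
  [F → . S T c] has the dot before S: add [S → . f * S], [S → . c *], [S → . / c ,]
  [T → . C] has the dot before C: add [C → . ,]
No further items can be added.

I₀ = { [C → . ,], [F → . S T c], [F → . T / f], [F' → . F], [S → . / c ,], [S → . c *], [S → . f * S], [T → . C], [T → . c] }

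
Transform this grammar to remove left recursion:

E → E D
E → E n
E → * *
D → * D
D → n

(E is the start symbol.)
E is directly left-recursive. The standard transformation for
  A → A α₁ | ... | A α_m | β₁ | ... | β_n
is
  A  → β₁ A' | ... | β_n A'
  A' → α₁ A' | ... | α_m A' | ε

E → * * becomes E → * * E'
E → E D becomes E' → D E'
E → E n becomes E' → n E'
Add E' → ε

Productions for other non-terminals are unchanged:
  D → * D
  D → n

Resulting grammar:
E → * * E'
E' → D E'
E' → n E'
E' → ε
D → * D
D → n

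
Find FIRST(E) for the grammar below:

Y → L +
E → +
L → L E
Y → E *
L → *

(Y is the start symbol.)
To compute FIRST(E), examine every production with E on the left-hand side, reading each right-hand side left to right until a non-nullable symbol is reached.

From E → +:
  - '+' is a terminal: add '+' and stop

Collecting: FIRST(E) = { '+' }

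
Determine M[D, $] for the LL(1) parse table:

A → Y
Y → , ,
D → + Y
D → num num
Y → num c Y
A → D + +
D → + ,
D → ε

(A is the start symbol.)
Empty (error entry)

To find M[D, $], we find productions for D where $ is in the predict set (PREDICT(N → α) = (FIRST(α) \ {ε}) ∪ (FOLLOW(N) if α ⇒* ε)).

Relevant sets:
  FOLLOW(D) = { '+' }

D → + Y: PREDICT = { '+' }
D → num num: PREDICT = { 'num' }
D → + ,: PREDICT = { '+' }
D → ε: PREDICT = { '+' }

M[D, $] is empty (no production applies)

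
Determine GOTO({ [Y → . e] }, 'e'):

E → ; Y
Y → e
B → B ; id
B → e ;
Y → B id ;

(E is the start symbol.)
GOTO(I, 'e') = CLOSURE({ [A → αX.β] : [A → α.Xβ] ∈ I, X = 'e' })

Items with dot before 'e', with the dot advanced:
  [Y → . e] → [Y → e .]
Closure adds nothing (no advanced item has the dot before a non-terminal).

GOTO = { [Y → e .] }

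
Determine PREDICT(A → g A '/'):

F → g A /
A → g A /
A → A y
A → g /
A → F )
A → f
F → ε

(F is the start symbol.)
{ 'g' }

PREDICT(A → g A '/') = (FIRST(RHS) \ {ε}) ∪ (FOLLOW(A) if ε ∈ FIRST(RHS), i.e. RHS ⇒* ε)
FIRST(g A '/') = { 'g' }
ε ∉ FIRST(g A '/'), so FOLLOW(A) is not added.
PREDICT(A → g A '/') = { 'g' }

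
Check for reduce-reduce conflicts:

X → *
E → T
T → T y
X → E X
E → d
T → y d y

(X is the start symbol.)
A reduce-reduce conflict occurs when an LR(0) state has two complete items [A → α .] and [B → β .] — both call for a reduction, and with no lookahead the parser cannot choose between them.

Augment with X' → X and build the canonical LR(0) collection (I0 = CLOSURE({[X' → . X]}), then GOTO on every symbol after a dot until no new states appear). It has 11 states:
  I0: { [E → . T], [E → . d], [T → . T y], [T → . y d y], [X → . *], [X → . E X], [X' → . X] }  — shift
  I1: { [X → * .] }  — reduce
  I2: { [E → . T], [E → . d], [T → . T y], [T → . y d y], [X → . *], [X → . E X], [X → E . X] }  — shift
  I3: { [E → T .], [T → T . y] }  — shift, reduce
  I4: { [X' → X .] }  — accept
  I5: { [E → d .] }  — reduce
  I6: { [T → y . d y] }  — shift
  I7: { [T → y d . y] }  — shift
  I8: { [T → y d y .] }  — reduce
  I9: { [T → T y .] }  — reduce
  I10: { [X → E X .] }  — reduce

No state contains more than one complete item.

Answer: No reduce-reduce conflicts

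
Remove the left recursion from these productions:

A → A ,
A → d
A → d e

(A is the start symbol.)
A is directly left-recursive. The standard transformation for
  A → A α₁ | ... | A α_m | β₁ | ... | β_n
is
  A  → β₁ A' | ... | β_n A'
  A' → α₁ A' | ... | α_m A' | ε

A → d becomes A → d A'
A → d e becomes A → d e A'
A → A , becomes A' → , A'
Add A' → ε

Resulting grammar:
A → d A'
A → d e A'
A' → , A'
A' → ε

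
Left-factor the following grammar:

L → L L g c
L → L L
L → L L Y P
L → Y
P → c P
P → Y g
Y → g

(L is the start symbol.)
L → L L L'
L' → g c
L' → ε
L' → Y P
L → Y
P → c P
P → Y g
Y → g

Left-factoring transforms A → αβ₁ | αβ₂ into A → αA' and A' → β₁ | β₂
(α is the longest common prefix among the alternatives). Repeat until
no nonterminal has two alternatives with a common prefix.

Round 1: L has alternatives sharing prefix 'L L'. Introduce L': L → L L L'
  Add: L' → g c
  Add: L' → ε
  Add: L' → Y P

No remaining common prefixes — done.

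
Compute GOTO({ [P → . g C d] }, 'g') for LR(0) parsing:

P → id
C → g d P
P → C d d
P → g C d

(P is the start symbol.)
{ [C → . g d P], [P → g . C d] }

GOTO(I, 'g') = CLOSURE({ [A → αX.β] : [A → α.Xβ] ∈ I, X = 'g' })

Items with dot before 'g', with the dot advanced:
  [P → . g C d] → [P → g . C d]
Closure of the advanced items:
  [P → g . C d] has the dot before C: add [C → . g d P]

GOTO = { [C → . g d P], [P → g . C d] }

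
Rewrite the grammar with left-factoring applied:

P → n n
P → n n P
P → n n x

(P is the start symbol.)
P → n n P'
P' → ε
P' → P
P' → x

Left-factoring transforms A → αβ₁ | αβ₂ into A → αA' and A' → β₁ | β₂
(α is the longest common prefix among the alternatives). Repeat until
no nonterminal has two alternatives with a common prefix.

Round 1: P has alternatives sharing prefix 'n n'. Introduce P': P → n n P'
  Add: P' → ε
  Add: P' → P
  Add: P' → x

No remaining common prefixes — done.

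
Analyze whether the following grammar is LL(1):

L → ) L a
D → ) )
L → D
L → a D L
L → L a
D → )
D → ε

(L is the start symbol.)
A grammar is LL(1) if for each non-terminal N with multiple productions, the predict sets of those productions are pairwise disjoint, where PREDICT(N → α) = (FIRST(α) \ {ε}) ∪ (FOLLOW(N) if α ⇒* ε).

Relevant sets:
  FIRST(D) = { ')', ε }
  FIRST(L) = { ')', 'a', ε }
  FOLLOW(L) = { $, 'a' }
  FOLLOW(D) = { $, ')', 'a' }

For L:
  PREDICT(L → ')' L a) = { ')' }
  PREDICT(L → D) = { $, ')', 'a' }
  PREDICT(L → a D L) = { 'a' }
  PREDICT(L → L a) = { ')', 'a' }
For D:
  PREDICT(D → ')' ')') = { ')' }
  PREDICT(D → ')') = { ')' }
  PREDICT(D → ε) = { $, ')', 'a' }

Conflict found: Predict set conflict for L: { ')' }
The grammar is NOT LL(1).

Answer: No. Predict set conflict for L: { ')' }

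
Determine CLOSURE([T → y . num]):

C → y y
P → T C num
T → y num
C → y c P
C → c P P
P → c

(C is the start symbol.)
{ [T → y . num] }

To compute CLOSURE, for each item [A → α.Bβ] where B is a non-terminal, add [B → .γ] for all productions B → γ; repeat for the newly added items until nothing changes.

Start with: [T → y . num]
The dot precedes the terminal num, so nothing is added.

CLOSURE = { [T → y . num] }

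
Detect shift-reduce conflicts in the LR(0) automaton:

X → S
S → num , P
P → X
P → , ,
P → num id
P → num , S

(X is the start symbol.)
A shift-reduce conflict occurs when an LR(0) state has both:
  - a complete (reduce) item [A → α .] (dot at the end), and
  - a shift item [B → β . c γ] (dot before a terminal).

Augment with X' → X and build the canonical LR(0) collection (I0 = CLOSURE({[X' → . X]}), then GOTO on every symbol after a dot until no new states appear). It has 13 states:
  I0: { [S → . num , P], [X → . S], [X' → . X] }  — shift
  I1: { [X → S .] }  — reduce
  I2: { [X' → X .] }  — accept
  I3: { [S → num . , P] }  — shift
  I4: { [P → . , ,], [P → . X], [P → . num , S], [P → . num id], [S → . num , P], [S → num , . P], [X → . S] }  — shift
  I5: { [P → , . ,] }  — shift
  I6: { [S → num , P .] }  — reduce
  I7: { [P → X .] }  — reduce
  I8: { [P → num . , S], [P → num . id], [S → num . , P] }  — shift
  I9: { [P → . , ,], [P → . X], [P → . num , S], [P → . num id], [P → num , . S], [S → . num , P], [S → num , . P], [X → . S] }  — shift
  I10: { [P → num id .] }  — reduce
  I11: { [P → num , S .], [X → S .] }  — 2 reduces
  I12: { [P → , , .] }  — reduce

No state contains both a complete item and a shift item.

Answer: No shift-reduce conflicts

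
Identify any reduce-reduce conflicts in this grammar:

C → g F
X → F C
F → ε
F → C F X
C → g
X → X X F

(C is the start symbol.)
A reduce-reduce conflict occurs when an LR(0) state has two complete items [A → α .] and [B → β .] — both call for a reduction, and with no lookahead the parser cannot choose between them.

Augment with C' → C and build the canonical LR(0) collection (I0 = CLOSURE({[C' → . C]}), then GOTO on every symbol after a dot until no new states appear). It has 11 states:
  I0: { [C → . g F], [C → . g], [C' → . C] }  — shift
  I1: { [C' → C .] }  — accept
  I2: { [C → . g F], [C → . g], [C → g . F], [C → g .], [F → . C F X], [F → .] }  — shift, 2 reduces
  I3: { [C → . g F], [C → . g], [F → . C F X], [F → .], [F → C . F X] }  — shift, reduce
  I4: { [C → g F .] }  — reduce
  I5: { [C → . g F], [C → . g], [F → . C F X], [F → .], [F → C F . X], [X → . F C], [X → . X X F] }  — shift, reduce
  I6: { [C → . g F], [C → . g], [X → F . C] }  — shift
  I7: { [C → . g F], [C → . g], [F → . C F X], [F → .], [F → C F X .], [X → . F C], [X → . X X F], [X → X . X F] }  — shift, 2 reduces
  I8: { [C → . g F], [C → . g], [F → . C F X], [F → .], [X → . F C], [X → . X X F], [X → X . X F], [X → X X . F] }  — shift, reduce
  I9: { [C → . g F], [C → . g], [X → F . C], [X → X X F .] }  — shift, reduce
  I10: { [X → F C .] }  — reduce

I2 contains complete items [C → g .], [F → .] — reduce-reduce conflict.
I7 contains complete items [F → .], [F → C F X .] — reduce-reduce conflict.

Answer: Yes — I2: [C → g .] vs [F → .]; I7: [F → .] vs [F → C F X .]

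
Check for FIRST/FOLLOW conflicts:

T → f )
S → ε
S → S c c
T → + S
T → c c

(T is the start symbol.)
A FIRST/FOLLOW conflict occurs when a non-terminal N has a nullable alternative N → β (β ⇒* ε) and another alternative N → α with FIRST(α) ∩ FOLLOW(N) ≠ ∅: on such a lookahead the parser cannot decide between expanding α and letting N vanish via β.

Nullable non-terminals: S.
FIRST sets used below: FIRST(S) = { 'c', ε }

S: nullable alternative(s) S → ε; FOLLOW(S) = { $, 'c' }
  S → ε: FIRST \ {ε} = { } — this is the only nullable alternative, skip
  S → S c c: FIRST \ {ε} = { 'c' } — overlaps FOLLOW(S) on { 'c' }: CONFLICT

T has no nullable alternative, so no FIRST/FOLLOW check is needed there.

So the grammar has 1 FIRST/FOLLOW conflict (marked CONFLICT above).

Answer: Yes. S → S c c with FOLLOW(S) on { 'c' }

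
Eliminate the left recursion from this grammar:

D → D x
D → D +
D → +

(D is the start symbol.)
D → + D'
D' → x D'
D' → + D'
D' → ε

D is directly left-recursive. The standard transformation for
  A → A α₁ | ... | A α_m | β₁ | ... | β_n
is
  A  → β₁ A' | ... | β_n A'
  A' → α₁ A' | ... | α_m A' | ε

D → + becomes D → + D'
D → D x becomes D' → x D'
D → D + becomes D' → + D'
Add D' → ε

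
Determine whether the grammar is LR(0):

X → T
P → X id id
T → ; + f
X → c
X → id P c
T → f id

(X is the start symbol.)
A grammar is LR(0) if no state in the canonical LR(0) collection has:
  - both a shift item (dot before a terminal) and a complete item (shift-reduce conflict), or
  - two or more complete items (reduce-reduce conflict; the accept item [X' → X .] counts as a complete item here).

Augment with X' → X and build the canonical LR(0) collection (I0 = CLOSURE({[X' → . X]}), then GOTO on every symbol after a dot until no new states appear). It has 15 states:
  I0: { [T → . ; + f], [T → . f id], [X → . T], [X → . c], [X → . id P c], [X' → . X] }  — shift
  I1: { [T → ; . + f] }  — shift
  I2: { [X → T .] }  — reduce
  I3: { [X' → X .] }  — accept
  I4: { [X → c .] }  — reduce
  I5: { [T → f . id] }  — shift
  I6: { [P → . X id id], [T → . ; + f], [T → . f id], [X → . T], [X → . c], [X → . id P c], [X → id . P c] }  — shift
  I7: { [X → id P . c] }  — shift
  I8: { [P → X . id id] }  — shift
  I9: { [P → X id . id] }  — shift
  I10: { [P → X id id .] }  — reduce
  I11: { [X → id P c .] }  — reduce
  I12: { [T → f id .] }  — reduce
  I13: { [T → ; + . f] }  — shift
  I14: { [T → ; + f .] }  — reduce

Every state is either a pure shift/goto state or contains exactly one complete item and nothing to shift — no conflicts. The grammar is LR(0).

Answer: Yes, the grammar is LR(0)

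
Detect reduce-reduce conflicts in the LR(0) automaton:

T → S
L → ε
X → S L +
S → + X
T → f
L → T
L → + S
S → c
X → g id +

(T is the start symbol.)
Augment with T' → T and build the canonical LR(0) collection (I0 = CLOSURE({[T' → . T]}), then GOTO on every symbol after a dot until no new states appear). It has 16 states:
  I0: { [S → . + X], [S → . c], [T → . S], [T → . f], [T' → . T] }  — shift
  I1: { [S → + . X], [S → . + X], [S → . c], [X → . S L +], [X → . g id +] }  — shift
  I2: { [T → S .] }  — reduce
  I3: { [T' → T .] }  — accept
  I4: { [S → c .] }  — reduce
  I5: { [T → f .] }  — reduce
  I6: { [L → . + S], [L → . T], [L → .], [S → . + X], [S → . c], [T → . S], [T → . f], [X → S . L +] }  — shift, reduce
  I7: { [S → + X .] }  — reduce
  I8: { [X → g . id +] }  — shift
  I9: { [X → g id . +] }  — shift
  I10: { [X → g id + .] }  — reduce
  I11: { [L → + . S], [S → + . X], [S → . + X], [S → . c], [X → . S L +], [X → . g id +] }  — shift
  I12: { [X → S L . +] }  — shift
  I13: { [L → T .] }  — reduce
  I14: { [X → S L + .] }  — reduce
  I15: { [L → + S .], [L → . + S], [L → . T], [L → .], [S → . + X], [S → . c], [T → . S], [T → . f], [X → S . L +] }  — shift, 2 reduces

I15 contains complete items [L → .], [L → + S .] — reduce-reduce conflict.

Answer: Yes — I15: [L → .] vs [L → + S .]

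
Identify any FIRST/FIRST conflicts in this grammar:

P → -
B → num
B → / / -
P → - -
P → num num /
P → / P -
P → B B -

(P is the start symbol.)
Yes. P → '-' / P → '-' '-' on { '-' }; P → num num '/' / P → B B '-' on { 'num' }; P → '/' P '-' / P → B B '-' on { '/' }

FIRST sets of the non-terminals at (or reachable through a nullable prefix from) the front of some alternative:
  FIRST(B) = { '/', 'num' }

Productions for P:
  P → -: FIRST = { '-' }
  P → - -: FIRST = { '-' }
  P → num num /: FIRST = { 'num' }
  P → / P -: FIRST = { '/' }
  P → B B -: FIRST = { '/', 'num' }
Productions for B:
  B → num: FIRST = { 'num' }
  B → / / -: FIRST = { '/' }

Conflict for P: P → - and P → - -
  Overlap: { '-' }
Conflict for P: P → num num / and P → B B -
  Overlap: { 'num' }
Conflict for P: P → / P - and P → B B -
  Overlap: { '/' }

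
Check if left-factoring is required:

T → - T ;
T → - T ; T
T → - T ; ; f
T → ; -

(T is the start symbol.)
Yes, T has productions with common prefix '- T ;'

Left-factoring is needed when two productions for the same non-terminal
share a common prefix on the right-hand side.

Productions for T:
  T → - T ;
  T → - T ; T
  T → - T ; ; f
  T → ; -

Found common prefix '- T ;' in productions for T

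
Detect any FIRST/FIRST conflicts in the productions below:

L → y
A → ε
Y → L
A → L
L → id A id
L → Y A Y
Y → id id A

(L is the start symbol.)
Yes. L → y / L → Y A Y on { 'y' }; L → id A id / L → Y A Y on { 'id' }; Y → L / Y → id id A on { 'id' }

A FIRST/FIRST conflict occurs when two productions N → α and N → β for the same non-terminal have FIRST(α) ∩ FIRST(β) ≠ ∅ (with ε ∈ FIRST of a nullable right-hand side, so two nullable alternatives also conflict).

FIRST sets of the non-terminals at (or reachable through a nullable prefix from) the front of some alternative:
  FIRST(Y) = { 'id', 'y' }
  FIRST(L) = { 'id', 'y' }

Productions for L:
  L → y: FIRST = { 'y' }
  L → id A id: FIRST = { 'id' }
  L → Y A Y: FIRST = { 'id', 'y' }
Productions for A:
  A → ε: FIRST = { ε }
  A → L: FIRST = { 'id', 'y' }
Productions for Y:
  Y → L: FIRST = { 'id', 'y' }
  Y → id id A: FIRST = { 'id' }

Conflict for L: L → y and L → Y A Y
  Overlap: { 'y' }
Conflict for L: L → id A id and L → Y A Y
  Overlap: { 'id' }
Conflict for Y: Y → L and Y → id id A
  Overlap: { 'id' }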